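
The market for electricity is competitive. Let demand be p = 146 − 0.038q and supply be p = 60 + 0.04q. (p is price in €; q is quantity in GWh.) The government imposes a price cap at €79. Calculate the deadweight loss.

Competitive equilibrium: 146 − 0.038q = 60 + 0.04q → q* = 1102.5641, p* = 104.1026.
At the ceiling p = 79, quantity supplied = (79 − 60)/0.04 = 475.
Willingness to pay at q' = 475: 146 − 0.038·475 = 127.95.
Δq = 1102.5641 − 475 = 627.5641; wedge = 127.95 − 79 = 48.95.
Deadweight loss = ½ × 627.5641 × 48.95 = €15359.63.

€15359.63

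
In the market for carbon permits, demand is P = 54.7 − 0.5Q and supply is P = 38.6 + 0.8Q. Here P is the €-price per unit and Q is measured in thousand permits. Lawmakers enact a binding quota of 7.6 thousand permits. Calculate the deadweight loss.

Competitive equilibrium: 54.7 − 0.5Q = 38.6 + 0.8Q → Q* = 12.3846, P* = 48.5077.
At Q = 7.6: demand price = 54.7 − 0.5·7.6 = 50.9; supply price = 38.6 + 0.8·7.6 = 44.68.
ΔQ = 12.3846 − 7.6 = 4.7846; wedge = 50.9 − 44.68 = 6.22.
The triangle = ½ × 4.7846 × 6.22 = €14.88 thousand.

€14.88 thousand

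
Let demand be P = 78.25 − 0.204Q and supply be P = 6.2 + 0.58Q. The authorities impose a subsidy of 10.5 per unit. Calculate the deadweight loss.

Competitive equilibrium: 78.25 − 0.204Q = 6.2 + 0.58Q → Q* = 91.9005, P* = 59.5023.
The subsidy lowers effective supply by 10.5: P = 0.58Q − 4.3.
New quantity: 78.25 − 0.204Q = 0.58Q − 4.3 → Q' = 105.2934.
Overproduction ΔQ = 105.2934 − 91.9005 = 13.3929; wedge = subsidy = 10.5.
The triangle = ½ × 13.3929 × 10.5 = 70.31.

70.31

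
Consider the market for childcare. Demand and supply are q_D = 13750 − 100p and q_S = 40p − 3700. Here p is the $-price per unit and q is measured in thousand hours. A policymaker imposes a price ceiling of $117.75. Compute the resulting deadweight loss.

$1330.32 thousand

In inverse form: demand p = 137.5 − 0.01q, supply p = 92.5 + 0.025q.
Competitive equilibrium: 137.5 − 0.01q = 92.5 + 0.025q → q* = 1285.7143, p* = 124.6429.
At the ceiling p = 117.75, quantity supplied = (117.75 − 92.5)/0.025 = 1010.
Willingness to pay at q' = 1010: 137.5 − 0.01·1010 = 127.4.
Δq = 1285.7143 − 1010 = 275.7143; wedge = 127.4 − 117.75 = 9.65.
Welfare loss = ½ × 275.7143 × 9.65 = $1330.32 thousand.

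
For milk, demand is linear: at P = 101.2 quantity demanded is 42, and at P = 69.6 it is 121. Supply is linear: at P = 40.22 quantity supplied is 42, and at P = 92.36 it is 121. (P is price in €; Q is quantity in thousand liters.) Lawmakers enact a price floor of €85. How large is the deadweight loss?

Demand slope = (69.6 − 101.2)/(121 − 42) = −0.4, so P = 118 − 0.4Q.
Supply slope = (92.36 − 40.22)/(121 − 42) = 0.66, so P = 12.5 + 0.66Q.
Competitive equilibrium: 118 − 0.4Q = 12.5 + 0.66Q → Q* = 99.5283, P* = 78.1887.
At the floor P = 85, quantity demanded = (118 − 85)/0.4 = 82.5.
Sellers' marginal cost at Q' = 82.5: 12.5 + 0.66·82.5 = 66.95.
ΔQ = 99.5283 − 82.5 = 17.0283; wedge = 85 − 66.95 = 18.05.
The triangle = ½ × 17.0283 × 18.05 = €153.68 thousand.

€153.68 thousand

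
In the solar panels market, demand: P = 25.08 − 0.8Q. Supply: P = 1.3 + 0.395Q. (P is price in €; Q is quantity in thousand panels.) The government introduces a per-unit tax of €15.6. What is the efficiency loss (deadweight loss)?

€101.82 thousand

Competitive equilibrium: 25.08 − 0.8Q = 1.3 + 0.395Q → Q* = 19.8996, P* = 9.1603.
With the tax, the buyer price exceeds the seller price by 15.6: (25.08 − 0.8Q) − (1.3 + 0.395Q) = 15.6 → Q' = 6.8452.
ΔQ = 19.8996 − 6.8452 = 13.0544; the wedge equals the tax, 15.6.
Deadweight loss = ½ × 13.0544 × 15.6 = €101.82 thousand.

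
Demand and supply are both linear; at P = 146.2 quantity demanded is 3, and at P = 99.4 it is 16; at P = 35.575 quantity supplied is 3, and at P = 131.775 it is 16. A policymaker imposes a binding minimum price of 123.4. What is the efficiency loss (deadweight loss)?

76.25

Demand slope = (99.4 − 146.2)/(16 − 3) = −3.6, so P = 157 − 3.6Q.
Supply slope = (131.775 − 35.575)/(16 − 3) = 7.4, so P = 13.375 + 7.4Q.
Competitive equilibrium: 157 − 3.6Q = 13.375 + 7.4Q → Q* = 13.0568, P* = 109.9955.
At the floor P = 123.4, quantity demanded = (157 − 123.4)/3.6 = 9.3333.
Sellers' marginal cost at Q' = 9.3333: 13.375 + 7.4·9.3333 = 82.4414.
ΔQ = 13.0568 − 9.3333 = 3.7235; wedge = 123.4 − 82.4414 = 40.9586.
DWL = ½ × 3.7235 × 40.9586 = 76.25.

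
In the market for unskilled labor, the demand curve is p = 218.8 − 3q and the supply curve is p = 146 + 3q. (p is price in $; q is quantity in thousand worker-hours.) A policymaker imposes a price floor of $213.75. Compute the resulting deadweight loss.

$327.61 thousand

Competitive equilibrium: 218.8 − 3q = 146 + 3q → q* = 12.1333, p* = 182.4.
At the floor p = 213.75, quantity demanded = (218.8 − 213.75)/3 = 1.6833.
Sellers' marginal cost at q' = 1.6833: 146 + 3·1.6833 = 151.0499.
Δq = 12.1333 − 1.6833 = 10.45; wedge = 213.75 − 151.0499 = 62.7001.
The triangle = ½ × 10.45 × 62.7001 = $327.61 thousand.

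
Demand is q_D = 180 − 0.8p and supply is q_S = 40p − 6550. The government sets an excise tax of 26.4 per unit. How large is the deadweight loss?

273.32

In inverse form: demand p = 225 − 1.25q, supply p = 163.75 + 0.025q.
Competitive equilibrium: 225 − 1.25q = 163.75 + 0.025q → q* = 48.0392, p* = 164.951.
With the tax, the buyer price exceeds the seller price by 26.4: (225 − 1.25q) − (163.75 + 0.025q) = 26.4 → q' = 27.3333.
Δq = 48.0392 − 27.3333 = 20.7059; the wedge equals the tax, 26.4.
DWL = ½ × 20.7059 × 26.4 = 273.32.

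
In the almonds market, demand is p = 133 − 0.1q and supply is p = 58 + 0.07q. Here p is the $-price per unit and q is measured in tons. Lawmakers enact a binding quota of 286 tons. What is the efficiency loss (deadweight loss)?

$2046.78

Competitive equilibrium: 133 − 0.1q = 58 + 0.07q → q* = 441.1765, p* = 88.8824.
At q = 286: demand price = 133 − 0.1·286 = 104.4; supply price = 58 + 0.07·286 = 78.02.
Δq = 441.1765 − 286 = 155.1765; wedge = 104.4 − 78.02 = 26.38.
The triangle = ½ × 155.1765 × 26.38 = $2046.78.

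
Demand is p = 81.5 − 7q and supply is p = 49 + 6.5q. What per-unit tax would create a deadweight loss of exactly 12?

Competitive equilibrium: 81.5 − 7q = 49 + 6.5q → q* = 2.4074, p* = 64.6481.
A tax t gives Δq = t/13.5 and wedge t, so DWL = t²/27.
t²/27 = 12 → t² = 324 → t = 18.

18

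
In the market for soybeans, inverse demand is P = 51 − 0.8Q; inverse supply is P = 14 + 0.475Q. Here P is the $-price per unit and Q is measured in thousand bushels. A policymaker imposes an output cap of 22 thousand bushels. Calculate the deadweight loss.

$31.41 thousand

Competitive equilibrium: 51 − 0.8Q = 14 + 0.475Q → Q* = 29.0196, P* = 27.7843.
At Q = 22: demand price = 51 − 0.8·22 = 33.4; supply price = 14 + 0.475·22 = 24.45.
ΔQ = 29.0196 − 22 = 7.0196; wedge = 33.4 − 24.45 = 8.95.
The triangle = ½ × 7.0196 × 8.95 = $31.41 thousand.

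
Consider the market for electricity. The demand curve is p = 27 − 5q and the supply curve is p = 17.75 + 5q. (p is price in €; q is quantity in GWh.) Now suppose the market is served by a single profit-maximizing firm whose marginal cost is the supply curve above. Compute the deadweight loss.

€0.48

Competitive equilibrium: 27 − 5q = 17.75 + 5q → q* = 0.925, p* = 22.375.
Marginal revenue: MR = 27 − 10q. Set MR = MC: 27 − 10q = 17.75 + 5q → q_m = 0.6167.
Price p_m = 27 − 5·0.6167 = 23.9165; MC(q_m) = 17.75 + 5·0.6167 = 20.8335.
Competitive q* = 0.925, so Δq = 0.3083; wedge = 23.9165 − 20.8335 = 3.083.
Welfare loss = ½ × 0.3083 × 3.083 = €0.48.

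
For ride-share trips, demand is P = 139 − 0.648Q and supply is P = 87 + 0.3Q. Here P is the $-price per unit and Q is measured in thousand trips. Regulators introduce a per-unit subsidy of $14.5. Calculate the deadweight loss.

Competitive equilibrium: 139 − 0.648Q = 87 + 0.3Q → Q* = 54.8523, P* = 103.4557.
The subsidy lowers effective supply by 14.5: P = 72.5 + 0.3Q.
New quantity: 139 − 0.648Q = 72.5 + 0.3Q → Q' = 70.1477.
Overproduction ΔQ = 70.1477 − 54.8523 = 15.2954; wedge = subsidy = 14.5.
DWL = ½ × 15.2954 × 14.5 = $110.89 thousand.

$110.89 thousand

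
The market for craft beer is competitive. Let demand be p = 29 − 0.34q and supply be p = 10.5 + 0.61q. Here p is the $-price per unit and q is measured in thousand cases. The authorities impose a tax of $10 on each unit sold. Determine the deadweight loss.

$52.63 thousand

Competitive equilibrium: 29 − 0.34q = 10.5 + 0.61q → q* = 19.4737, p* = 22.3789.
With the tax, the buyer price exceeds the seller price by 10: (29 − 0.34q) − (10.5 + 0.61q) = 10 → q' = 8.9474.
Δq = 19.4737 − 8.9474 = 10.5263; the wedge equals the tax, 10.
Welfare loss = ½ × 10.5263 × 10 = $52.63 thousand.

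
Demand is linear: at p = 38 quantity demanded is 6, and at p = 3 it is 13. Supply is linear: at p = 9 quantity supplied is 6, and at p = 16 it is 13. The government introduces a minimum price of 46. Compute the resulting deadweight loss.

Demand slope = (3 − 38)/(13 − 6) = −5, so p = 68 − 5q.
Supply slope = (16 − 9)/(13 − 6) = 1, so p = 3 + q.
Competitive equilibrium: 68 − 5q = 3 + q → q* = 10.8333, p* = 13.8333.
At the floor p = 46, quantity demanded = (68 − 46)/5 = 4.4.
Sellers' marginal cost at q' = 4.4: 3 + 1·4.4 = 7.4.
Δq = 10.8333 − 4.4 = 6.4333; wedge = 46 − 7.4 = 38.6.
Deadweight loss = ½ × 6.4333 × 38.6 = 124.16.

124.16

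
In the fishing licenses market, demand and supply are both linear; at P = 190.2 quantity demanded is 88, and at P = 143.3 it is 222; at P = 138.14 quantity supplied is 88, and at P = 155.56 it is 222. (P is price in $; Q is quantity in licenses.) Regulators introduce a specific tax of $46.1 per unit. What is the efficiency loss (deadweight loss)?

Demand slope = (143.3 − 190.2)/(222 − 88) = −0.35, so P = 221 − 0.35Q.
Supply slope = (155.56 − 138.14)/(222 − 88) = 0.13, so P = 126.7 + 0.13Q.
Competitive equilibrium: 221 − 0.35Q = 126.7 + 0.13Q → Q* = 196.4583, P* = 152.2396.
With the tax, the buyer price exceeds the seller price by 46.1: (221 − 0.35Q) − (126.7 + 0.13Q) = 46.1 → Q' = 100.4167.
ΔQ = 196.4583 − 100.4167 = 96.0416; the wedge equals the tax, 46.1.
Deadweight loss = ½ × 96.0416 × 46.1 = $2213.76.

$2213.76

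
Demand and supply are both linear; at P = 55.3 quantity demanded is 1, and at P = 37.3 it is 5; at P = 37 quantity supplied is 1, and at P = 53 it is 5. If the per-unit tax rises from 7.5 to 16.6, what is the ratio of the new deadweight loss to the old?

Demand slope = (37.3 − 55.3)/(5 − 1) = −4.5, so P = 59.8 − 4.5Q.
Supply slope = (53 − 37)/(5 − 1) = 4, so P = 33 + 4Q.
Competitive equilibrium: 59.8 − 4.5Q = 33 + 4Q → Q* = 3.1529, P* = 45.6118.
For a per-unit tax t: ΔQ = t/8.5, so DWL = ½·t·(t/8.5) = t²/17.
At t = 7.5: DWL = 3.309. At t = 16.6: DWL = 16.209.
Ratio = (16.6/7.5)² = 4.899.

4.899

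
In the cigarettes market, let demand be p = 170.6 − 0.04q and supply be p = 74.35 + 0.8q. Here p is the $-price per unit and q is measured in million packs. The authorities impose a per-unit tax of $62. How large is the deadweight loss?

$2288.10 million

Competitive equilibrium: 170.6 − 0.04q = 74.35 + 0.8q → q* = 114.58333, p* = 166.01667.
With the tax, the buyer price exceeds the seller price by 62: (170.6 − 0.04q) − (74.35 + 0.8q) = 62 → q' = 40.77381.
Δq = 114.58333 − 40.77381 = 73.80952; the wedge equals the tax, 62.
DWL = ½ × 73.80952 × 62 = $2288.10 million.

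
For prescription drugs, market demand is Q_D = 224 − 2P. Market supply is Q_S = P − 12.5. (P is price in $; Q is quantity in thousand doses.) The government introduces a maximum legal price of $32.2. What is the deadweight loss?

$1631 thousand

In inverse form: demand P = 112 − 0.5Q, supply P = 12.5 + Q.
Competitive equilibrium: 112 − 0.5Q = 12.5 + Q → Q* = 66.3333, P* = 78.8333.
At the ceiling P = 32.2, quantity supplied = (32.2 − 12.5)/1 = 19.7.
Willingness to pay at Q' = 19.7: 112 − 0.5·19.7 = 102.15.
ΔQ = 66.3333 − 19.7 = 46.6333; wedge = 102.15 − 32.2 = 69.95.
Deadweight loss = ½ × 46.6333 × 69.95 = $1631 thousand.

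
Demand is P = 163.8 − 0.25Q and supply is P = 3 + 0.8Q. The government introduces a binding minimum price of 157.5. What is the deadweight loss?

8593.92

Competitive equilibrium: 163.8 − 0.25Q = 3 + 0.8Q → Q* = 153.1429, P* = 125.5143.
At the floor P = 157.5, quantity demanded = (163.8 − 157.5)/0.25 = 25.2.
Sellers' marginal cost at Q' = 25.2: 3 + 0.8·25.2 = 23.16.
ΔQ = 153.1429 − 25.2 = 127.9429; wedge = 157.5 − 23.16 = 134.34.
The triangle = ½ × 127.9429 × 134.34 = 8593.92.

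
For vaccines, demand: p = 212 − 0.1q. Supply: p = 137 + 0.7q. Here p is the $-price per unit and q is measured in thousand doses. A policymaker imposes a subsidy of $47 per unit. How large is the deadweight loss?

Competitive equilibrium: 212 − 0.1q = 137 + 0.7q → q* = 93.75, p* = 202.625.
The subsidy lowers effective supply by 47: p = 90 + 0.7q.
New quantity: 212 − 0.1q = 90 + 0.7q → q' = 152.5.
Overproduction Δq = 152.5 − 93.75 = 58.75; wedge = subsidy = 47.
Deadweight loss = ½ × 58.75 × 47 = $1380.625 thousand.

$1380.625 thousand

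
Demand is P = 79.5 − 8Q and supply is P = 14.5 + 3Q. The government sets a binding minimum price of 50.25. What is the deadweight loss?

Competitive equilibrium: 79.5 − 8Q = 14.5 + 3Q → Q* = 5.9091, P* = 32.2273.
At the floor P = 50.25, quantity demanded = (79.5 − 50.25)/8 = 3.6563.
Sellers' marginal cost at Q' = 3.6563: 14.5 + 3·3.6563 = 25.4689.
ΔQ = 5.9091 − 3.6563 = 2.2528; wedge = 50.25 − 25.4689 = 24.7811.
Welfare loss = ½ × 2.2528 × 24.7811 = 27.91.

27.91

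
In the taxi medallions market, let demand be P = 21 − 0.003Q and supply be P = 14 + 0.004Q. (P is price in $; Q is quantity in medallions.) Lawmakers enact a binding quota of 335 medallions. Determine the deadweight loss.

Competitive equilibrium: 21 − 0.003Q = 14 + 0.004Q → Q* = 1000, P* = 18.
At Q = 335: demand price = 21 − 0.003·335 = 19.995; supply price = 14 + 0.004·335 = 15.34.
ΔQ = 1000 − 335 = 665; wedge = 19.995 − 15.34 = 4.655.
The triangle = ½ × 665 × 4.655 = $1547.79.

$1547.79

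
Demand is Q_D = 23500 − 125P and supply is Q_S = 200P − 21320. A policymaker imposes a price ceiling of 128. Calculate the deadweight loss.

In inverse form: demand P = 188 − 0.008Q, supply P = 106.6 + 0.005Q.
Competitive equilibrium: 188 − 0.008Q = 106.6 + 0.005Q → Q* = 6261.5385, P* = 137.9077.
At the ceiling P = 128, quantity supplied = (128 − 106.6)/0.005 = 4280.
Willingness to pay at Q' = 4280: 188 − 0.008·4280 = 153.76.
ΔQ = 6261.5385 − 4280 = 1981.5385; wedge = 153.76 − 128 = 25.76.
The triangle = ½ × 1981.5385 × 25.76 = 25522.22.

25522.22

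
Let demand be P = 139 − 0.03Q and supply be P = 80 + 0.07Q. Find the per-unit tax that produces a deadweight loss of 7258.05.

Competitive equilibrium: 139 − 0.03Q = 80 + 0.07Q → Q* = 590, P* = 121.3.
A tax t gives ΔQ = t/0.1 and wedge t, so DWL = t²/0.2.
t²/0.2 = 7258.05 → t² = 1451.61 → t = 38.1.

38.1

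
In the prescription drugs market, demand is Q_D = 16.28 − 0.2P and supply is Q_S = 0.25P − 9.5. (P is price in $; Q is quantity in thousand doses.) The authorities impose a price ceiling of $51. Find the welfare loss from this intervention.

In inverse form: demand P = 81.4 − 5Q, supply P = 38 + 4Q.
Competitive equilibrium: 81.4 − 5Q = 38 + 4Q → Q* = 4.8222, P* = 57.2889.
At the ceiling P = 51, quantity supplied = (51 − 38)/4 = 3.25.
Willingness to pay at Q' = 3.25: 81.4 − 5·3.25 = 65.15.
ΔQ = 4.8222 − 3.25 = 1.5722; wedge = 65.15 − 51 = 14.15.
DWL = ½ × 1.5722 × 14.15 = $11.12 thousand.

$11.12 thousand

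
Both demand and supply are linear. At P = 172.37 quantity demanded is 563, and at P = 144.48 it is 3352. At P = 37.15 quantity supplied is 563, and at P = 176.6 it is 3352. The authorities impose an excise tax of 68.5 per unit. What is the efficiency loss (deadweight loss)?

39102.08

Demand slope = (144.48 − 172.37)/(3352 − 563) = −0.01, so P = 178 − 0.01Q.
Supply slope = (176.6 − 37.15)/(3352 − 563) = 0.05, so P = 9 + 0.05Q.
Competitive equilibrium: 178 − 0.01Q = 9 + 0.05Q → Q* = 2816.6667, P* = 149.8333.
With the tax, the buyer price exceeds the seller price by 68.5: (178 − 0.01Q) − (9 + 0.05Q) = 68.5 → Q' = 1675.
ΔQ = 2816.6667 − 1675 = 1141.6667; the wedge equals the tax, 68.5.
The triangle = ½ × 1141.6667 × 68.5 = 39102.08.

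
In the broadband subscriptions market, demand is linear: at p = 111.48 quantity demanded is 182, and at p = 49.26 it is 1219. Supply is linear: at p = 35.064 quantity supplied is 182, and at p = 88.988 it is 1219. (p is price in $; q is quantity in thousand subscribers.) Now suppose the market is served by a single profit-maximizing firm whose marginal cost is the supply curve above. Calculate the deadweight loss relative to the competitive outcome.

Demand slope = (49.26 − 111.48)/(1219 − 182) = −0.06, so p = 122.4 − 0.06q.
Supply slope = (88.988 − 35.064)/(1219 − 182) = 0.052, so p = 25.6 + 0.052q.
Competitive equilibrium: 122.4 − 0.06q = 25.6 + 0.052q → q* = 864.28571, p* = 70.54286.
Marginal revenue: MR = 122.4 − 0.12q. Set MR = MC: 122.4 − 0.12q = 25.6 + 0.052q → q_m = 562.7907.
Price p_m = 122.4 − 0.06·562.7907 = 88.63256; MC(q_m) = 25.6 + 0.052·562.7907 = 54.86512.
Competitive q* = 864.28571, so Δq = 301.49501; wedge = 88.63256 − 54.86512 = 33.76744.
DWL = ½ × 301.49501 × 33.76744 = $5090.36 thousand.

$5090.36 thousand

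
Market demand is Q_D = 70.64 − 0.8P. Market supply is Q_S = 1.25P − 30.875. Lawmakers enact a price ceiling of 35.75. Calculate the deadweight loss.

In inverse form: demand P = 88.3 − 1.25Q, supply P = 24.7 + 0.8Q.
Competitive equilibrium: 88.3 − 1.25Q = 24.7 + 0.8Q → Q* = 31.0244, P* = 49.5195.
At the ceiling P = 35.75, quantity supplied = (35.75 − 24.7)/0.8 = 13.8125.
Willingness to pay at Q' = 13.8125: 88.3 − 1.25·13.8125 = 71.0344.
ΔQ = 31.0244 − 13.8125 = 17.2119; wedge = 71.0344 − 35.75 = 35.2844.
Welfare loss = ½ × 17.2119 × 35.2844 = 303.66.

303.66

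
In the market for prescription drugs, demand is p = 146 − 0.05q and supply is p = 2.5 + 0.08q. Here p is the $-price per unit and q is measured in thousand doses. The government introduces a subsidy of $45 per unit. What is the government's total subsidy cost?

$65250 thousand

Competitive equilibrium: 146 − 0.05q = 2.5 + 0.08q → q* = 1103.8462, p* = 90.8077.
The subsidy lowers effective supply by 45: p = 0.08q − 42.5.
New quantity: 146 − 0.05q = 0.08q − 42.5 → q' = 1450.
Total subsidy cost = 45 × 1450 = $65250 thousand.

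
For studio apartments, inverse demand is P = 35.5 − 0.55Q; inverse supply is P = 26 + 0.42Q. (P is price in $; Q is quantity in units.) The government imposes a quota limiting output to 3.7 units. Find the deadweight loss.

Competitive equilibrium: 35.5 − 0.55Q = 26 + 0.42Q → Q* = 9.7938, P* = 30.1134.
At Q = 3.7: demand price = 35.5 − 0.55·3.7 = 33.465; supply price = 26 + 0.42·3.7 = 27.554.
ΔQ = 9.7938 − 3.7 = 6.0938; wedge = 33.465 − 27.554 = 5.911.
Welfare loss = ½ × 6.0938 × 5.911 = $18.01.

$18.01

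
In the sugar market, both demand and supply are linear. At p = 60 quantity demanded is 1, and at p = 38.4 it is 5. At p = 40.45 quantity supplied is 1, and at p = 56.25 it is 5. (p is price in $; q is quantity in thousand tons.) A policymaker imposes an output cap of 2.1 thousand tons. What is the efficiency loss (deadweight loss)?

$4.59 thousand

Demand slope = (38.4 − 60)/(5 − 1) = −5.4, so p = 65.4 − 5.4q.
Supply slope = (56.25 − 40.45)/(5 − 1) = 3.95, so p = 36.5 + 3.95q.
Competitive equilibrium: 65.4 − 5.4q = 36.5 + 3.95q → q* = 3.0909, p* = 48.7091.
At q = 2.1: demand price = 65.4 − 5.4·2.1 = 54.06; supply price = 36.5 + 3.95·2.1 = 44.795.
Δq = 3.0909 − 2.1 = 0.9909; wedge = 54.06 − 44.795 = 9.265.
Deadweight loss = ½ × 0.9909 × 9.265 = $4.59 thousand.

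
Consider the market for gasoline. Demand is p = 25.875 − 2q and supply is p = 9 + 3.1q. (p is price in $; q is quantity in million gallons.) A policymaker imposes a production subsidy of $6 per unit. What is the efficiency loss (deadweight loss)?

$3.53 million

Competitive equilibrium: 25.875 − 2q = 9 + 3.1q → q* = 3.3088, p* = 19.2574.
The subsidy lowers effective supply by 6: p = 3 + 3.1q.
New quantity: 25.875 − 2q = 3 + 3.1q → q' = 4.4853.
Overproduction Δq = 4.4853 − 3.3088 = 1.1765; wedge = subsidy = 6.
Deadweight loss = ½ × 1.1765 × 6 = $3.53 million.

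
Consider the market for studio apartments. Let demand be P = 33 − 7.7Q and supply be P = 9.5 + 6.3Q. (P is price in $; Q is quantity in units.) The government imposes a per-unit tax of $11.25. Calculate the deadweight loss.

$4.52

Competitive equilibrium: 33 − 7.7Q = 9.5 + 6.3Q → Q* = 1.6786, P* = 20.075.
With the tax, the buyer price exceeds the seller price by 11.25: (33 − 7.7Q) − (9.5 + 6.3Q) = 11.25 → Q' = 0.875.
ΔQ = 1.6786 − 0.875 = 0.8036; the wedge equals the tax, 11.25.
DWL = ½ × 0.8036 × 11.25 = $4.52.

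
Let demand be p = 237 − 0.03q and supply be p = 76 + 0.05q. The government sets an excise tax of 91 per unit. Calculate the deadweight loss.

51756.25

Competitive equilibrium: 237 − 0.03q = 76 + 0.05q → q* = 2012.5, p* = 176.625.
With the tax, the buyer price exceeds the seller price by 91: (237 − 0.03q) − (76 + 0.05q) = 91 → q' = 875.
Δq = 2012.5 − 875 = 1137.5; the wedge equals the tax, 91.
Deadweight loss = ½ × 1137.5 × 91 = 51756.25.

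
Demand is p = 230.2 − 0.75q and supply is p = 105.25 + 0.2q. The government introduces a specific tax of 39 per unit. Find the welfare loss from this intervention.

Competitive equilibrium: 230.2 − 0.75q = 105.25 + 0.2q → q* = 131.5263, p* = 131.5553.
With the tax, the buyer price exceeds the seller price by 39: (230.2 − 0.75q) − (105.25 + 0.2q) = 39 → q' = 90.4737.
Δq = 131.5263 − 90.4737 = 41.0526; the wedge equals the tax, 39.
Deadweight loss = ½ × 41.0526 × 39 = 800.53.

800.53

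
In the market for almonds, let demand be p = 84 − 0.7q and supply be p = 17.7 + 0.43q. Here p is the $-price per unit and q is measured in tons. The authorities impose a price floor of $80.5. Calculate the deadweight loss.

Competitive equilibrium: 84 − 0.7q = 17.7 + 0.43q → q* = 58.6726, p* = 42.9292.
At the floor p = 80.5, quantity demanded = (84 − 80.5)/0.7 = 5.
Sellers' marginal cost at q' = 5: 17.7 + 0.43·5 = 19.85.
Δq = 58.6726 − 5 = 53.6726; wedge = 80.5 − 19.85 = 60.65.
Deadweight loss = ½ × 53.6726 × 60.65 = $1627.62.

$1627.62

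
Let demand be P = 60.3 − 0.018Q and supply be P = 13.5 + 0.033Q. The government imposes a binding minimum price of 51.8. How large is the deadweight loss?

Competitive equilibrium: 60.3 − 0.018Q = 13.5 + 0.033Q → Q* = 917.64706, P* = 43.78235.
At the floor P = 51.8, quantity demanded = (60.3 − 51.8)/0.018 = 472.22222.
Sellers' marginal cost at Q' = 472.22222: 13.5 + 0.033·472.22222 = 29.08333.
ΔQ = 917.64706 − 472.22222 = 445.42484; wedge = 51.8 − 29.08333 = 22.71667.
The triangle = ½ × 445.42484 × 22.71667 = 5059.28.

5059.28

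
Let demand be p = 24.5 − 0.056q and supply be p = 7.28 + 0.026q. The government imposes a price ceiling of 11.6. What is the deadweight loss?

78.82

Competitive equilibrium: 24.5 − 0.056q = 7.28 + 0.026q → q* = 210, p* = 12.74.
At the ceiling p = 11.6, quantity supplied = (11.6 − 7.28)/0.026 = 166.1538.
Willingness to pay at q' = 166.1538: 24.5 − 0.056·166.1538 = 15.1954.
Δq = 210 − 166.1538 = 43.8462; wedge = 15.1954 − 11.6 = 3.5954.
Welfare loss = ½ × 43.8462 × 3.5954 = 78.82.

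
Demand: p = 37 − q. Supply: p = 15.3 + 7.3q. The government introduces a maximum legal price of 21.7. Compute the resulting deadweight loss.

Competitive equilibrium: 37 − q = 15.3 + 7.3q → q* = 2.6145, p* = 34.3855.
At the ceiling p = 21.7, quantity supplied = (21.7 − 15.3)/7.3 = 0.8767.
Willingness to pay at q' = 0.8767: 37 − 1·0.8767 = 36.1233.
Δq = 2.6145 − 0.8767 = 1.7378; wedge = 36.1233 − 21.7 = 14.4233.
Welfare loss = ½ × 1.7378 × 14.4233 = 12.53.

12.53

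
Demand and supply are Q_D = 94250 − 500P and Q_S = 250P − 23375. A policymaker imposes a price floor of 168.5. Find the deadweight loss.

In inverse form: demand P = 188.5 − 0.002Q, supply P = 93.5 + 0.004Q.
Competitive equilibrium: 188.5 − 0.002Q = 93.5 + 0.004Q → Q* = 15833.3333, P* = 156.8333.
At the floor P = 168.5, quantity demanded = (188.5 − 168.5)/0.002 = 10000.
Sellers' marginal cost at Q' = 10000: 93.5 + 0.004·10000 = 133.5.
ΔQ = 15833.3333 − 10000 = 5833.3333; wedge = 168.5 − 133.5 = 35.
The triangle = ½ × 5833.3333 × 35 = 102083.33.

102083.33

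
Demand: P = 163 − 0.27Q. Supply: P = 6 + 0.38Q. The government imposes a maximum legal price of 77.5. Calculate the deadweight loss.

Competitive equilibrium: 163 − 0.27Q = 6 + 0.38Q → Q* = 241.5385, P* = 97.7846.
At the ceiling P = 77.5, quantity supplied = (77.5 − 6)/0.38 = 188.1579.
Willingness to pay at Q' = 188.1579: 163 − 0.27·188.1579 = 112.1974.
ΔQ = 241.5385 − 188.1579 = 53.3806; wedge = 112.1974 − 77.5 = 34.6974.
Welfare loss = ½ × 53.3806 × 34.6974 = 926.08.

926.08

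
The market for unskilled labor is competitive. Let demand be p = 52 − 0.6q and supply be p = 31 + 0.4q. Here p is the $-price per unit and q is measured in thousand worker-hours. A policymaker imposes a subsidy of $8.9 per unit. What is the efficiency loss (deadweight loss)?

Competitive equilibrium: 52 − 0.6q = 31 + 0.4q → q* = 21, p* = 39.4.
The subsidy lowers effective supply by 8.9: p = 22.1 + 0.4q.
New quantity: 52 − 0.6q = 22.1 + 0.4q → q' = 29.9.
Overproduction Δq = 29.9 − 21 = 8.9; wedge = subsidy = 8.9.
Deadweight loss = ½ × 8.9 × 8.9 = $39.605 thousand.

$39.605 thousand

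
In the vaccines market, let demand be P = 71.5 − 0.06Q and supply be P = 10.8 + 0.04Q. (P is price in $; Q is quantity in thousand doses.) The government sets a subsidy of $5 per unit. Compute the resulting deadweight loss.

Competitive equilibrium: 71.5 − 0.06Q = 10.8 + 0.04Q → Q* = 607, P* = 35.08.
The subsidy lowers effective supply by 5: P = 5.8 + 0.04Q.
New quantity: 71.5 − 0.06Q = 5.8 + 0.04Q → Q' = 657.
Overproduction ΔQ = 657 − 607 = 50; wedge = subsidy = 5.
Welfare loss = ½ × 50 × 5 = $125 thousand.

$125 thousand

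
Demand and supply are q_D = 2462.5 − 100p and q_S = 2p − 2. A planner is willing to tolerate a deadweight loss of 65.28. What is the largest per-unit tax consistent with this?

8.16

In inverse form: demand p = 24.625 − 0.01q, supply p = 1 + 0.5q.
Competitive equilibrium: 24.625 − 0.01q = 1 + 0.5q → q* = 46.3235, p* = 24.1618.
A tax t gives Δq = t/0.51 and wedge t, so DWL = t²/1.02.
t²/1.02 = 65.28 → t² = 66.5856 → t = 8.16.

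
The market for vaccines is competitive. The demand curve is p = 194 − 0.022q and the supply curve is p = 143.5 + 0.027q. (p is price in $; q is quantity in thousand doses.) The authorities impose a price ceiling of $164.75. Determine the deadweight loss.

Competitive equilibrium: 194 − 0.022q = 143.5 + 0.027q → q* = 1030.6122, p* = 171.3265.
At the ceiling p = 164.75, quantity supplied = (164.75 − 143.5)/0.027 = 787.037.
Willingness to pay at q' = 787.037: 194 − 0.022·787.037 = 176.6852.
Δq = 1030.6122 − 787.037 = 243.5752; wedge = 176.6852 − 164.75 = 11.9352.
Deadweight loss = ½ × 243.5752 × 11.9352 = $1453.56 thousand.

$1453.56 thousand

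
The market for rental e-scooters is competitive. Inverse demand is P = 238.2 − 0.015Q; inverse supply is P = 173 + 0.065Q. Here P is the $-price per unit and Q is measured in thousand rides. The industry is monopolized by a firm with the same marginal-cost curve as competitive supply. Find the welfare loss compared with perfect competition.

Competitive equilibrium: 238.2 − 0.015Q = 173 + 0.065Q → Q* = 815, P* = 225.975.
Marginal revenue: MR = 238.2 − 0.03Q. Set MR = MC: 238.2 − 0.03Q = 173 + 0.065Q → Q_m = 686.3158.
Price P_m = 238.2 − 0.015·686.3158 = 227.9053; MC(Q_m) = 173 + 0.065·686.3158 = 217.6105.
Competitive Q* = 815, so ΔQ = 128.6842; wedge = 227.9053 − 217.6105 = 10.2948.
DWL = ½ × 128.6842 × 10.2948 = $662.39 thousand.

$662.39 thousand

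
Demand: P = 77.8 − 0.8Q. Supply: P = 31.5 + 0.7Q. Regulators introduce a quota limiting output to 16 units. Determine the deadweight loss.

165.76

Competitive equilibrium: 77.8 − 0.8Q = 31.5 + 0.7Q → Q* = 30.8667, P* = 53.1067.
At Q = 16: demand price = 77.8 − 0.8·16 = 65; supply price = 31.5 + 0.7·16 = 42.7.
ΔQ = 30.8667 − 16 = 14.8667; wedge = 65 − 42.7 = 22.3.
Welfare loss = ½ × 14.8667 × 22.3 = 165.76.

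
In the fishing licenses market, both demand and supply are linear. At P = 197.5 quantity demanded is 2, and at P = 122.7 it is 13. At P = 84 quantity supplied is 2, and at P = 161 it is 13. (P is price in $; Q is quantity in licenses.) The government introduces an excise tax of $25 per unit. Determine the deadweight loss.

$22.64

Demand slope = (122.7 − 197.5)/(13 − 2) = −6.8, so P = 211.1 − 6.8Q.
Supply slope = (161 − 84)/(13 − 2) = 7, so P = 70 + 7Q.
Competitive equilibrium: 211.1 − 6.8Q = 70 + 7Q → Q* = 10.224638, P* = 141.572464.
With the tax, the buyer price exceeds the seller price by 25: (211.1 − 6.8Q) − (70 + 7Q) = 25 → Q' = 8.413043.
ΔQ = 10.224638 − 8.413043 = 1.811595; the wedge equals the tax, 25.
DWL = ½ × 1.811595 × 25 = $22.64.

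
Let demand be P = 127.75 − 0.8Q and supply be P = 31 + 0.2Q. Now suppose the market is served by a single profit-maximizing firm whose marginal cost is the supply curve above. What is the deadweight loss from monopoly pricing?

Competitive equilibrium: 127.75 − 0.8Q = 31 + 0.2Q → Q* = 96.75, P* = 50.35.
Marginal revenue: MR = 127.75 − 1.6Q. Set MR = MC: 127.75 − 1.6Q = 31 + 0.2Q → Q_m = 53.75.
Price P_m = 127.75 − 0.8·53.75 = 84.75; MC(Q_m) = 31 + 0.2·53.75 = 41.75.
Competitive Q* = 96.75, so ΔQ = 43; wedge = 84.75 − 41.75 = 43.
Deadweight loss = ½ × 43 × 43 = 924.50.

924.50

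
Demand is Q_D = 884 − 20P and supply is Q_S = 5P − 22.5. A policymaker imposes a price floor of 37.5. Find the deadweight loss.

76.88

In inverse form: demand P = 44.2 − 0.05Q, supply P = 4.5 + 0.2Q.
Competitive equilibrium: 44.2 − 0.05Q = 4.5 + 0.2Q → Q* = 158.8, P* = 36.26.
At the floor P = 37.5, quantity demanded = (44.2 − 37.5)/0.05 = 134.
Sellers' marginal cost at Q' = 134: 4.5 + 0.2·134 = 31.3.
ΔQ = 158.8 − 134 = 24.8; wedge = 37.5 − 31.3 = 6.2.
Deadweight loss = ½ × 24.8 × 6.2 = 76.88.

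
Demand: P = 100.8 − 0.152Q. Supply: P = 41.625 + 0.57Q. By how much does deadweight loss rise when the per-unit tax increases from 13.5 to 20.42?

Competitive equilibrium: 100.8 − 0.152Q = 41.625 + 0.57Q → Q* = 81.9598, P* = 88.3421.
For a per-unit tax t: ΔQ = t/0.722, so DWL = ½·t·(t/0.722) = t²/1.444.
At t = 13.5: DWL = 126.212. At t = 20.42: DWL = 288.765.
Increase = 288.765 − 126.212 = 162.55.

162.55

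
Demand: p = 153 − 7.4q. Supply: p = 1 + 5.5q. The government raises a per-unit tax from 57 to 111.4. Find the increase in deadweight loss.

355.08

Competitive equilibrium: 153 − 7.4q = 1 + 5.5q → q* = 11.7829, p* = 65.8062.
For a per-unit tax t: Δq = t/12.9, so DWL = ½·t·(t/12.9) = t²/25.8.
At t = 57: DWL = 125.93. At t = 111.4: DWL = 481.006.
Increase = 481.006 − 125.93 = 355.08.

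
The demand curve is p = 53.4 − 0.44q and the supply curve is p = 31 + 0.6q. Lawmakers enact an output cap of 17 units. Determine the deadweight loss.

Competitive equilibrium: 53.4 − 0.44q = 31 + 0.6q → q* = 21.5385, p* = 43.9231.
At q = 17: demand price = 53.4 − 0.44·17 = 45.92; supply price = 31 + 0.6·17 = 41.2.
Δq = 21.5385 − 17 = 4.5385; wedge = 45.92 − 41.2 = 4.72.
DWL = ½ × 4.5385 × 4.72 = 10.71.

10.71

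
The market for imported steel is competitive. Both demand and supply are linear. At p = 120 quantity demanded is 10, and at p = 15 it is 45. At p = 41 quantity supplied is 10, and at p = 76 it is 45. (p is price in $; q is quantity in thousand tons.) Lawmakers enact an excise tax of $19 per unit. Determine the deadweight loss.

Demand slope = (15 − 120)/(45 − 10) = −3, so p = 150 − 3q.
Supply slope = (76 − 41)/(45 − 10) = 1, so p = 31 + q.
Competitive equilibrium: 150 − 3q = 31 + q → q* = 29.75, p* = 60.75.
With the tax, the buyer price exceeds the seller price by 19: (150 − 3q) − (31 + q) = 19 → q' = 25.
Δq = 29.75 − 25 = 4.75; the wedge equals the tax, 19.
DWL = ½ × 4.75 × 19 = $45.125 thousand.

$45.125 thousand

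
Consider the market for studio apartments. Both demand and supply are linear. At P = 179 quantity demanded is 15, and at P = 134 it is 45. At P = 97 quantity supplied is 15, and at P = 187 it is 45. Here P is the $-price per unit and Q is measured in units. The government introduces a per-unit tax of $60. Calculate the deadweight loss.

Demand slope = (134 − 179)/(45 − 15) = −1.5, so P = 201.5 − 1.5Q.
Supply slope = (187 − 97)/(45 − 15) = 3, so P = 52 + 3Q.
Competitive equilibrium: 201.5 − 1.5Q = 52 + 3Q → Q* = 33.2222, P* = 151.6667.
With the tax, the buyer price exceeds the seller price by 60: (201.5 − 1.5Q) − (52 + 3Q) = 60 → Q' = 19.8889.
ΔQ = 33.2222 − 19.8889 = 13.3333; the wedge equals the tax, 60.
Deadweight loss = ½ × 13.3333 × 60 = $400.

$400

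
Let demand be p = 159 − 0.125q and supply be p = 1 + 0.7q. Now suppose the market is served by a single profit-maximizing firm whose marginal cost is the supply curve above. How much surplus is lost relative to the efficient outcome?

Competitive equilibrium: 159 − 0.125q = 1 + 0.7q → q* = 191.5152, p* = 135.0606.
Marginal revenue: MR = 159 − 0.25q. Set MR = MC: 159 − 0.25q = 1 + 0.7q → q_m = 166.3158.
Price p_m = 159 − 0.125·166.3158 = 138.2105; MC(q_m) = 1 + 0.7·166.3158 = 117.4211.
Competitive q* = 191.5152, so Δq = 25.1994; wedge = 138.2105 − 117.4211 = 20.7894.
The triangle = ½ × 25.1994 × 20.7894 = 261.94.

261.94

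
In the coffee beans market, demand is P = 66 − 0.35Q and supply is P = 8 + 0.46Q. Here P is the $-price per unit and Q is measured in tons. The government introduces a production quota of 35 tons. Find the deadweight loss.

Competitive equilibrium: 66 − 0.35Q = 8 + 0.46Q → Q* = 71.6049, P* = 40.9383.
At Q = 35: demand price = 66 − 0.35·35 = 53.75; supply price = 8 + 0.46·35 = 24.1.
ΔQ = 71.6049 − 35 = 36.6049; wedge = 53.75 − 24.1 = 29.65.
DWL = ½ × 36.6049 × 29.65 = $542.67.

$542.67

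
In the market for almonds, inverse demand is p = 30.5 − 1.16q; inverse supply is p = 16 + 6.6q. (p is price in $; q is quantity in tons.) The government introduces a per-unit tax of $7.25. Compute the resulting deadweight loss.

$3.39

Competitive equilibrium: 30.5 − 1.16q = 16 + 6.6q → q* = 1.8686, p* = 28.3325.
With the tax, the buyer price exceeds the seller price by 7.25: (30.5 − 1.16q) − (16 + 6.6q) = 7.25 → q' = 0.9343.
Δq = 1.8686 − 0.9343 = 0.9343; the wedge equals the tax, 7.25.
The triangle = ½ × 0.9343 × 7.25 = $3.39.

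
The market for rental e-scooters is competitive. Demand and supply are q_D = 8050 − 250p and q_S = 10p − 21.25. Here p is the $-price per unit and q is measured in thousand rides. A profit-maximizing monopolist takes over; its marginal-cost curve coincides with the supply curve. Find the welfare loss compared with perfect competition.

$5.97 thousand

In inverse form: demand p = 32.2 − 0.004q, supply p = 2.125 + 0.1q.
Competitive equilibrium: 32.2 − 0.004q = 2.125 + 0.1q → q* = 289.1827, p* = 31.0433.
Marginal revenue: MR = 32.2 − 0.008q. Set MR = MC: 32.2 − 0.008q = 2.125 + 0.1q → q_m = 278.4722.
Price p_m = 32.2 − 0.004·278.4722 = 31.0861; MC(q_m) = 2.125 + 0.1·278.4722 = 29.9722.
Competitive q* = 289.1827, so Δq = 10.7105; wedge = 31.0861 − 29.9722 = 1.1139.
Deadweight loss = ½ × 10.7105 × 1.1139 = $5.97 thousand.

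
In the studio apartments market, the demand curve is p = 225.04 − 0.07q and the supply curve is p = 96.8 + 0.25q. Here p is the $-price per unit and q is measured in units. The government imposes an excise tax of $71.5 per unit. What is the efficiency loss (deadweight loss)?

$7987.89

Competitive equilibrium: 225.04 − 0.07q = 96.8 + 0.25q → q* = 400.75, p* = 196.9875.
With the tax, the buyer price exceeds the seller price by 71.5: (225.04 − 0.07q) − (96.8 + 0.25q) = 71.5 → q' = 177.3125.
Δq = 400.75 − 177.3125 = 223.4375; the wedge equals the tax, 71.5.
Welfare loss = ½ × 223.4375 × 71.5 = $7987.89.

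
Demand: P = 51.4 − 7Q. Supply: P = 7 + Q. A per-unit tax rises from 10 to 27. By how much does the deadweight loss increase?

39.31

Competitive equilibrium: 51.4 − 7Q = 7 + Q → Q* = 5.55, P* = 12.55.
For a per-unit tax t: ΔQ = t/8, so DWL = ½·t·(t/8) = t²/16.
At t = 10: DWL = 6.25. At t = 27: DWL = 45.563.
Increase = 45.563 − 6.25 = 39.31.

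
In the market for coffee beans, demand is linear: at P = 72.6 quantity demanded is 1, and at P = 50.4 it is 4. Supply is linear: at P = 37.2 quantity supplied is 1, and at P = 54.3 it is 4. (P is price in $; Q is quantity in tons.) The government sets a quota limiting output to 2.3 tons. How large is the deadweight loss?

Demand slope = (50.4 − 72.6)/(4 − 1) = −7.4, so P = 80 − 7.4Q.
Supply slope = (54.3 − 37.2)/(4 − 1) = 5.7, so P = 31.5 + 5.7Q.
Competitive equilibrium: 80 − 7.4Q = 31.5 + 5.7Q → Q* = 3.7023, P* = 52.6031.
At Q = 2.3: demand price = 80 − 7.4·2.3 = 62.98; supply price = 31.5 + 5.7·2.3 = 44.61.
ΔQ = 3.7023 − 2.3 = 1.4023; wedge = 62.98 − 44.61 = 18.37.
Welfare loss = ½ × 1.4023 × 18.37 = $12.88.

$12.88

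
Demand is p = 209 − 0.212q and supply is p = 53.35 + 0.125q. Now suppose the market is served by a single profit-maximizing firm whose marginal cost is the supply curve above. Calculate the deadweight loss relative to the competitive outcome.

Competitive equilibrium: 209 − 0.212q = 53.35 + 0.125q → q* = 461.8694, p* = 111.0837.
Marginal revenue: MR = 209 − 0.424q. Set MR = MC: 209 − 0.424q = 53.35 + 0.125q → q_m = 283.5155.
Price p_m = 209 − 0.212·283.5155 = 148.8947; MC(q_m) = 53.35 + 0.125·283.5155 = 88.7894.
Competitive q* = 461.8694, so Δq = 178.3539; wedge = 148.8947 − 88.7894 = 60.1053.
Welfare loss = ½ × 178.3539 × 60.1053 = 5360.01.

5360.01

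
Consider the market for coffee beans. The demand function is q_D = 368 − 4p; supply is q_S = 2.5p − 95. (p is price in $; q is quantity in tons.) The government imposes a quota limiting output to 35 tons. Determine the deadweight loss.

$751.20

In inverse form: demand p = 92 − 0.25q, supply p = 38 + 0.4q.
Competitive equilibrium: 92 − 0.25q = 38 + 0.4q → q* = 83.0769, p* = 71.2308.
At q = 35: demand price = 92 − 0.25·35 = 83.25; supply price = 38 + 0.4·35 = 52.
Δq = 83.0769 − 35 = 48.0769; wedge = 83.25 − 52 = 31.25.
DWL = ½ × 48.0769 × 31.25 = $751.20.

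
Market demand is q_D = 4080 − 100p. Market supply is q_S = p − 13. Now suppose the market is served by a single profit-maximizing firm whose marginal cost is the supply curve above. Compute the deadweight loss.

In inverse form: demand p = 40.8 − 0.01q, supply p = 13 + q.
Competitive equilibrium: 40.8 − 0.01q = 13 + q → q* = 27.5248, p* = 40.5248.
Marginal revenue: MR = 40.8 − 0.02q. Set MR = MC: 40.8 − 0.02q = 13 + q → q_m = 27.2549.
Price p_m = 40.8 − 0.01·27.2549 = 40.5275; MC(q_m) = 13 + 1·27.2549 = 40.2549.
Competitive q* = 27.5248, so Δq = 0.2699; wedge = 40.5275 − 40.2549 = 0.2726.
DWL = ½ × 0.2699 × 0.2726 = 0.04.

0.04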